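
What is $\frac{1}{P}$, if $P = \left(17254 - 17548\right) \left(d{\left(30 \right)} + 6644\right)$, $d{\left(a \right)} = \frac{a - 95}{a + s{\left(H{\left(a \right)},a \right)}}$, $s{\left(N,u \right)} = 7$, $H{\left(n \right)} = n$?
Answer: $- \frac{37}{72254322} \approx -5.1208 \cdot 10^{-7}$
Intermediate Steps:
$d{\left(a \right)} = \frac{-95 + a}{7 + a}$ ($d{\left(a \right)} = \frac{a - 95}{a + 7} = \frac{-95 + a}{7 + a}$)
$P = - \frac{72254322}{37}$ ($P = \left(17254 - 17548\right) \left(\frac{-95 + 30}{7 + 30} + 6644\right) = \left(17254 - 17548\right) \left(\frac{1}{37} \left(-65\right) + 6644\right) = - 294 \left(\frac{1}{37} \left(-65\right) + 6644\right) = - 294 \left(- \frac{65}{37} + 6644\right) = \left(-294\right) \frac{245763}{37} = - \frac{72254322}{37} \approx -1.9528 \cdot 10^{6}$)
$\frac{1}{P} = \frac{1}{- \frac{72254322}{37}} = - \frac{37}{72254322}$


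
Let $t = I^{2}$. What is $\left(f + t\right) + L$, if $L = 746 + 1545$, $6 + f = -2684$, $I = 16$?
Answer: $-143$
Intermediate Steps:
$f = -2690$ ($f = -6 - 2684 = -2690$)
$L = 2291$
$t = 256$ ($t = 16^{2} = 256$)
$\left(f + t\right) + L = \left(-2690 + 256\right) + 2291 = -2434 + 2291 = -143$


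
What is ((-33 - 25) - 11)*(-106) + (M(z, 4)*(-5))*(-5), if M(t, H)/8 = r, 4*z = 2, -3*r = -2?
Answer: 22342/3 ≈ 7447.3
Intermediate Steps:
r = ⅔ (r = -⅓*(-2) = ⅔ ≈ 0.66667)
z = ½ (z = (¼)*2 = ½ ≈ 0.50000)
M(t, H) = 16/3 (M(t, H) = 8*(⅔) = 16/3)
((-33 - 25) - 11)*(-106) + (M(z, 4)*(-5))*(-5) = ((-33 - 25) - 11)*(-106) + ((16/3)*(-5))*(-5) = (-58 - 11)*(-106) - 80/3*(-5) = -69*(-106) + 400/3 = 7314 + 400/3 = 22342/3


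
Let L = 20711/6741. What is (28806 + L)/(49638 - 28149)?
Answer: 194201957/144857349 ≈ 1.3406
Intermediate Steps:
L = 20711/6741 (L = 20711*(1/6741) = 20711/6741 ≈ 3.0724)
(28806 + L)/(49638 - 28149) = (28806 + 20711/6741)/(49638 - 28149) = (194201957/6741)/21489 = (194201957/6741)*(1/21489) = 194201957/144857349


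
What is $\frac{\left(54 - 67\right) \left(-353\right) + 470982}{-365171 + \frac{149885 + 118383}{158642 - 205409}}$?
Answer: $- \frac{3177289851}{2439745775} \approx -1.3023$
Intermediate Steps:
$\frac{\left(54 - 67\right) \left(-353\right) + 470982}{-365171 + \frac{149885 + 118383}{158642 - 205409}} = \frac{\left(-13\right) \left(-353\right) + 470982}{-365171 + \frac{268268}{-46767}} = \frac{4589 + 470982}{-365171 + 268268 \left(- \frac{1}{46767}\right)} = \frac{475571}{-365171 - \frac{38324}{6681}} = \frac{475571}{- \frac{2439745775}{6681}} = 475571 \left(- \frac{6681}{2439745775}\right) = - \frac{3177289851}{2439745775}$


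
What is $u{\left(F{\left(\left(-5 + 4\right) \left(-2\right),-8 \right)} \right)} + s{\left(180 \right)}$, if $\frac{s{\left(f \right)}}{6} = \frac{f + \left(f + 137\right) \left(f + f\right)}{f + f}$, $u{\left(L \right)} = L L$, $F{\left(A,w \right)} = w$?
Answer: $1969$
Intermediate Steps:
$u{\left(L \right)} = L^{2}$
$s{\left(f \right)} = \frac{3 \left(f + 2 f \left(137 + f\right)\right)}{f}$ ($s{\left(f \right)} = 6 \frac{f + \left(f + 137\right) \left(f + f\right)}{f + f} = 6 \frac{f + \left(137 + f\right) 2 f}{2 f} = 6 \left(f + 2 f \left(137 + f\right)\right) \frac{1}{2 f} = 6 \frac{f + 2 f \left(137 + f\right)}{2 f} = \frac{3 \left(f + 2 f \left(137 + f\right)\right)}{f}$)
$u{\left(F{\left(\left(-5 + 4\right) \left(-2\right),-8 \right)} \right)} + s{\left(180 \right)} = \left(-8\right)^{2} + \left(825 + 6 \cdot 180\right) = 64 + \left(825 + 1080\right) = 64 + 1905 = 1969$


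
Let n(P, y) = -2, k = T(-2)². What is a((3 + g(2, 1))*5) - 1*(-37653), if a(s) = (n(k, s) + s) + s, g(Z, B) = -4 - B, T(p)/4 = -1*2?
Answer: 37631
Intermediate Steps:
T(p) = -8 (T(p) = 4*(-1*2) = 4*(-2) = -8)
k = 64 (k = (-8)² = 64)
a(s) = -2 + 2*s (a(s) = (-2 + s) + s = -2 + 2*s)
a((3 + g(2, 1))*5) - 1*(-37653) = (-2 + 2*((3 + (-4 - 1*1))*5)) - 1*(-37653) = (-2 + 2*((3 + (-4 - 1))*5)) + 37653 = (-2 + 2*((3 - 5)*5)) + 37653 = (-2 + 2*(-2*5)) + 37653 = (-2 + 2*(-10)) + 37653 = (-2 - 20) + 37653 = -22 + 37653 = 37631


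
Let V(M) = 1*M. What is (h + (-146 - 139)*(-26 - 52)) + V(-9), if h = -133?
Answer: 22088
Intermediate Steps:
V(M) = M
(h + (-146 - 139)*(-26 - 52)) + V(-9) = (-133 + (-146 - 139)*(-26 - 52)) - 9 = (-133 - 285*(-78)) - 9 = (-133 + 22230) - 9 = 22097 - 9 = 22088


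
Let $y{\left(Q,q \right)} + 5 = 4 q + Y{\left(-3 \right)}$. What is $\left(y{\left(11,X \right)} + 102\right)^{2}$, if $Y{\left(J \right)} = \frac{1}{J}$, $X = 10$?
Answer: $\frac{168100}{9} \approx 18678.0$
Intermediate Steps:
$y{\left(Q,q \right)} = - \frac{16}{3} + 4 q$ ($y{\left(Q,q \right)} = -5 + \left(4 q + \frac{1}{-3}\right) = -5 + \left(4 q - \frac{1}{3}\right) = -5 + \left(- \frac{1}{3} + 4 q\right) = - \frac{16}{3} + 4 q$)
$\left(y{\left(11,X \right)} + 102\right)^{2} = \left(\left(- \frac{16}{3} + 4 \cdot 10\right) + 102\right)^{2} = \left(\left(- \frac{16}{3} + 40\right) + 102\right)^{2} = \left(\frac{104}{3} + 102\right)^{2} = \left(\frac{410}{3}\right)^{2} = \frac{168100}{9}$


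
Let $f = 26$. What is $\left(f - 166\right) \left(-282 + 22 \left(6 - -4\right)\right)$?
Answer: $8680$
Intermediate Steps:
$\left(f - 166\right) \left(-282 + 22 \left(6 - -4\right)\right) = \left(26 - 166\right) \left(-282 + 22 \left(6 - -4\right)\right) = - 140 \left(-282 + 22 \left(6 + 4\right)\right) = - 140 \left(-282 + 22 \cdot 10\right) = - 140 \left(-282 + 220\right) = \left(-140\right) \left(-62\right) = 8680$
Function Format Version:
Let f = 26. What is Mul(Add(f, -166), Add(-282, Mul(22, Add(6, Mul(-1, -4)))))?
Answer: 8680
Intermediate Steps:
Mul(Add(f, -166), Add(-282, Mul(22, Add(6, Mul(-1, -4))))) = Mul(Add(26, -166), Add(-282, Mul(22, Add(6, Mul(-1, -4))))) = Mul(-140, Add(-282, Mul(22, Add(6, 4)))) = Mul(-140, Add(-282, Mul(22, 10))) = Mul(-140, Add(-282, 220)) = Mul(-140, -62) = 8680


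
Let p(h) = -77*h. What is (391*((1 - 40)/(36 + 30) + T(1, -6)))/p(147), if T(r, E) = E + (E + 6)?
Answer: 56695/249018 ≈ 0.22767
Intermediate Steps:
T(r, E) = 6 + 2*E (T(r, E) = E + (6 + E) = 6 + 2*E)
(391*((1 - 40)/(36 + 30) + T(1, -6)))/p(147) = (391*((1 - 40)/(36 + 30) + (6 + 2*(-6))))/((-77*147)) = (391*(-39/66 + (6 - 12)))/(-11319) = (391*(-39*1/66 - 6))*(-1/11319) = (391*(-13/22 - 6))*(-1/11319) = (391*(-145/22))*(-1/11319) = -56695/22*(-1/11319) = 56695/249018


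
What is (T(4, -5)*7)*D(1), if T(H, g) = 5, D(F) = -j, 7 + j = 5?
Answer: 70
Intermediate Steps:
j = -2 (j = -7 + 5 = -2)
D(F) = 2 (D(F) = -1*(-2) = 2)
(T(4, -5)*7)*D(1) = (5*7)*2 = 35*2 = 70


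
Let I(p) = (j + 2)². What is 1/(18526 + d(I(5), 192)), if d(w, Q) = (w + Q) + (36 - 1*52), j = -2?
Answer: 1/18702 ≈ 5.3470e-5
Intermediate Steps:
I(p) = 0 (I(p) = (-2 + 2)² = 0² = 0)
d(w, Q) = -16 + Q + w (d(w, Q) = (Q + w) + (36 - 52) = (Q + w) - 16 = -16 + Q + w)
1/(18526 + d(I(5), 192)) = 1/(18526 + (-16 + 192 + 0)) = 1/(18526 + 176) = 1/18702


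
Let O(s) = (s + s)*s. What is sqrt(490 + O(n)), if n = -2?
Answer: sqrt(498) ≈ 22.316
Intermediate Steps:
O(s) = 2*s**2 (O(s) = (2*s)*s = 2*s**2)
sqrt(490 + O(n)) = sqrt(490 + 2*(-2)**2) = sqrt(490 + 2*4) = sqrt(490 + 8) = sqrt(498)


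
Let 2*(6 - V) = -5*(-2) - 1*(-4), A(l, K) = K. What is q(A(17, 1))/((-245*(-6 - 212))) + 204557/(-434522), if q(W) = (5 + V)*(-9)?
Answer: -5470516081/11603910010 ≈ -0.47144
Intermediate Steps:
V = -1 (V = 6 - (-5*(-2) - 1*(-4))/2 = 6 - (10 + 4)/2 = 6 - 1/2*14 = 6 - 7 = -1)
q(W) = -36 (q(W) = (5 - 1)*(-9) = 4*(-9) = -36)
q(A(17, 1))/((-245*(-6 - 212))) + 204557/(-434522) = -36*(-1/(245*(-6 - 212))) + 204557/(-434522) = -36/((-245*(-218))) + 204557*(-1/434522) = -36/53410 - 204557/434522 = -36*1/53410 - 204557/434522 = -18/26705 - 204557/434522 = -5470516081/11603910010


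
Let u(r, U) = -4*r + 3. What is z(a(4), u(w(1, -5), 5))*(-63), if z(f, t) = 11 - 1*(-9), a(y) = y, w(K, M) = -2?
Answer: -1260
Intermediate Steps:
u(r, U) = 3 - 4*r
z(f, t) = 20 (z(f, t) = 11 + 9 = 20)
z(a(4), u(w(1, -5), 5))*(-63) = 20*(-63) = -1260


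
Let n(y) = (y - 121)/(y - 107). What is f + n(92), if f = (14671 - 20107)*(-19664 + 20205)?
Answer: -44113111/15 ≈ -2.9409e+6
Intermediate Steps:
n(y) = (-121 + y)/(-107 + y)
f = -2940876 (f = -5436*541 = -2940876)
f + n(92) = -2940876 + (-121 + 92)/(-107 + 92) = -2940876 - 29/(-15) = -2940876 - 1/15*(-29) = -2940876 + 29/15 = -44113111/15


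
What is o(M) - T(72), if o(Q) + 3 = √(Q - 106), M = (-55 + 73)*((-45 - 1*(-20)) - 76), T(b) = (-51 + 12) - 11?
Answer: 47 + 2*I*√481 ≈ 47.0 + 43.863*I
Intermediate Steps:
T(b) = -50 (T(b) = -39 - 11 = -50)
M = -1818 (M = 18*((-45 + 20) - 76) = 18*(-25 - 76) = 18*(-101) = -1818)
o(Q) = -3 + √(-106 + Q) (o(Q) = -3 + √(Q - 106) = -3 + √(-106 + Q))
o(M) - T(72) = (-3 + √(-106 - 1818)) - 1*(-50) = (-3 + √(-1924)) + 50 = (-3 + 2*I*√481) + 50 = 47 + 2*I*√481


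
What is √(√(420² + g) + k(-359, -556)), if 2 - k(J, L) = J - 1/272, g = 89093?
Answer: √(1669281 + 4624*√265493)/68 ≈ 29.602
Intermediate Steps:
k(J, L) = 545/272 - J (k(J, L) = 2 - (J - 1/272) = 2 - (-1/272 + J) = 2 + (1/272 - J) = 545/272 - J)
√(√(420² + g) + k(-359, -556)) = √(√(420² + 89093) + (545/272 - 1*(-359))) = √(√(176400 + 89093) + (545/272 + 359)) = √(√265493 + 98193/272) = √(98193/272 + √265493)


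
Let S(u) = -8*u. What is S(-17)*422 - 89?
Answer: 57303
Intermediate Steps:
S(-17)*422 - 89 = -8*(-17)*422 - 89 = 136*422 - 89 = 57392 - 89 = 57303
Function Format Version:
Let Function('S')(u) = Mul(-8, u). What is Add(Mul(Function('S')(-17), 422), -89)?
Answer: 57303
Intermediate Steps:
Add(Mul(Function('S')(-17), 422), -89) = Add(Mul(Mul(-8, -17), 422), -89) = Add(Mul(136, 422), -89) = Add(57392, -89) = 57303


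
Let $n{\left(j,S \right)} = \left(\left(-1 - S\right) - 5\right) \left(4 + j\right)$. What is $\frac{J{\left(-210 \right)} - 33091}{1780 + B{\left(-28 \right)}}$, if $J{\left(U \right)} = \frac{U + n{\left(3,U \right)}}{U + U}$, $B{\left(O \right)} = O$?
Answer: $- \frac{110313}{5840} \approx -18.889$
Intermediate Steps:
$n{\left(j,S \right)} = \left(-6 - S\right) \left(4 + j\right)$
$J{\left(U \right)} = \frac{-42 - 6 U}{2 U}$ ($J{\left(U \right)} = \frac{U - \left(42 + 4 U + U 3\right)}{U + U} = \frac{U - \left(42 + 7 U\right)}{2 U} = \left(U - \left(42 + 7 U\right)\right) \frac{1}{2 U} = \left(-42 - 6 U\right) \frac{1}{2 U} = \frac{-42 - 6 U}{2 U}$)
$\frac{J{\left(-210 \right)} - 33091}{1780 + B{\left(-28 \right)}} = \frac{\left(-3 - \frac{21}{-210}\right) - 33091}{1780 - 28} = \frac{\left(-3 - - \frac{1}{10}\right) - 33091}{1752} = \left(\left(-3 + \frac{1}{10}\right) - 33091\right) \frac{1}{1752} = \left(- \frac{29}{10} - 33091\right) \frac{1}{1752} = \left(- \frac{330939}{10}\right) \frac{1}{1752} = - \frac{110313}{5840}$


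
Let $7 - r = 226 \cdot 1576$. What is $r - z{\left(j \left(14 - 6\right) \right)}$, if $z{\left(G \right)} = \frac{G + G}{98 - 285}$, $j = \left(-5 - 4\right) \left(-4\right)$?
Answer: $- \frac{66603027}{187} \approx -3.5617 \cdot 10^{5}$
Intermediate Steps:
$j = 36$ ($j = \left(-9\right) \left(-4\right) = 36$)
$z{\left(G \right)} = - \frac{2 G}{187}$ ($z{\left(G \right)} = \frac{2 G}{-187} = 2 G \left(- \frac{1}{187}\right) = - \frac{2 G}{187}$)
$r = -356169$ ($r = 7 - 226 \cdot 1576 = 7 - 356176 = -356169$)
$r - z{\left(j \left(14 - 6\right) \right)} = -356169 - - \frac{2 \cdot 36 \left(14 - 6\right)}{187} = -356169 - - \frac{2 \cdot 36 \cdot 8}{187} = -356169 - \left(- \frac{2}{187}\right) 288 = -356169 - - \frac{576}{187} = -356169 + \frac{576}{187} = - \frac{66603027}{187}$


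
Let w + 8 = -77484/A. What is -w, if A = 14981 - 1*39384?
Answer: 117740/24403 ≈ 4.8248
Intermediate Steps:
A = -24403 (A = 14981 - 39384 = -24403)
w = -117740/24403 (w = -8 - 77484/(-24403) = -8 - 77484*(-1/24403) = -8 + 77484/24403 = -117740/24403 ≈ -4.8248)
-w = -1*(-117740/24403) = 117740/24403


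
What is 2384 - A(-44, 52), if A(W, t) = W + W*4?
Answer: 2604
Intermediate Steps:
A(W, t) = 5*W (A(W, t) = W + 4*W = 5*W)
2384 - A(-44, 52) = 2384 - 5*(-44) = 2384 - 1*(-220) = 2384 + 220 = 2604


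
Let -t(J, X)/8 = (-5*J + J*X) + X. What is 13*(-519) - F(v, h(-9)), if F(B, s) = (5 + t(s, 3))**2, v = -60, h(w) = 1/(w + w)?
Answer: -578548/81 ≈ -7142.6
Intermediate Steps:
h(w) = 1/(2*w)
t(J, X) = -8*X + 40*J - 8*J*X (t(J, X) = -8*((-5*J + J*X) + X) = -8*(X - 5*J + J*X) = -8*X + 40*J - 8*J*X)
F(B, s) = (-19 + 16*s)**2 (F(B, s) = (5 + (-8*3 + 40*s - 8*s*3))**2 = (5 + (-24 + 40*s - 24*s))**2 = (5 + (-24 + 16*s))**2 = (-19 + 16*s)**2)
13*(-519) - F(v, h(-9)) = 13*(-519) - (19 - 8/(-9))**2 = -6747 - (19 - 8*(-1)/9)**2 = -6747 - (19 - 16*(-1/18))**2 = -6747 - (19 + 8/9)**2 = -6747 - (179/9)**2 = -6747 - 1*32041/81 = -6747 - 32041/81 = -578548/81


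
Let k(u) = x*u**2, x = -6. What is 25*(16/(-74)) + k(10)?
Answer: -22400/37 ≈ -605.41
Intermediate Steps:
k(u) = -6*u**2
25*(16/(-74)) + k(10) = 25*(16/(-74)) - 6*10**2 = 25*(16*(-1/74)) - 6*100 = 25*(-8/37) - 600 = -200/37 - 600 = -22400/37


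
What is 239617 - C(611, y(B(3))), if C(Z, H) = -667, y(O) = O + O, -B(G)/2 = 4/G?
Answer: 240284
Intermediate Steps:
B(G) = -8/G
y(O) = 2*O
239617 - C(611, y(B(3))) = 239617 - 1*(-667) = 239617 + 667 = 240284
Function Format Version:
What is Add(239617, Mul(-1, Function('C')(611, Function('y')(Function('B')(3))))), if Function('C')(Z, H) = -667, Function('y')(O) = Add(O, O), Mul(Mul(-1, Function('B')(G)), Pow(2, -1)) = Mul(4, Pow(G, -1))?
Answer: 240284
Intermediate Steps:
Function('B')(G) = Mul(-8, Pow(G, -1)) (Function('B')(G) = Mul(-2, Mul(4, Pow(G, -1))) = Mul(-8, Pow(G, -1)))
Function('y')(O) = Mul(2, O)
Add(239617, Mul(-1, Function('C')(611, Function('y')(Function('B')(3))))) = Add(239617, Mul(-1, -667)) = Add(239617, 667) = 240284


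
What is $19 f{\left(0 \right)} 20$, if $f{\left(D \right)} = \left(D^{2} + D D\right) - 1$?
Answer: $-380$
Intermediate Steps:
$f{\left(D \right)} = -1 + 2 D^{2}$ ($f{\left(D \right)} = \left(D^{2} + D^{2}\right) - 1 = 2 D^{2} - 1 = -1 + 2 D^{2}$)
$19 f{\left(0 \right)} 20 = 19 \left(-1 + 2 \cdot 0^{2}\right) 20 = 19 \left(-1 + 2 \cdot 0\right) 20 = 19 \left(-1 + 0\right) 20 = 19 \left(-1\right) 20 = \left(-19\right) 20 = -380$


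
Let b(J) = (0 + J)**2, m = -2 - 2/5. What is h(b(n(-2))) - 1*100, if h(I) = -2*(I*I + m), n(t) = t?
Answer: -636/5 ≈ -127.20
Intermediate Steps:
m = -12/5 (m = -2 - 2*1/5 = -2 - 2/5 = -12/5 ≈ -2.4000)
b(J) = J**2
h(I) = 24/5 - 2*I**2 (h(I) = -2*(I*I - 12/5) = -2*(I**2 - 12/5) = -2*(-12/5 + I**2) = 24/5 - 2*I**2)
h(b(n(-2))) - 1*100 = (24/5 - 2*((-2)**2)**2) - 1*100 = (24/5 - 2*4**2) - 100 = (24/5 - 2*16) - 100 = (24/5 - 32) - 100 = -136/5 - 100 = -636/5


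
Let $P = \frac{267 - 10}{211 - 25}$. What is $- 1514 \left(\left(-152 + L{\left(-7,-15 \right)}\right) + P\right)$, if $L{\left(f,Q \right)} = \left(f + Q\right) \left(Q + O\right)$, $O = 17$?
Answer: $\frac{27402643}{93} \approx 2.9465 \cdot 10^{5}$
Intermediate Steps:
$L{\left(f,Q \right)} = \left(17 + Q\right) \left(Q + f\right)$ ($L{\left(f,Q \right)} = \left(f + Q\right) \left(Q + 17\right) = \left(Q + f\right) \left(17 + Q\right) = \left(17 + Q\right) \left(Q + f\right)$)
$P = \frac{257}{186} \approx 1.3817$
$- 1514 \left(\left(-152 + L{\left(-7,-15 \right)}\right) + P\right) = - 1514 \left(\left(-152 + \left(\left(-15\right)^{2} + 17 \left(-15\right) + 17 \left(-7\right) - -105\right)\right) + \frac{257}{186}\right) = - 1514 \left(\left(-152 + \left(225 - 255 - 119 + 105\right)\right) + \frac{257}{186}\right) = - 1514 \left(\left(-152 - 44\right) + \frac{257}{186}\right) = - 1514 \left(-196 + \frac{257}{186}\right) = \left(-1514\right) \left(- \frac{36199}{186}\right) = \frac{27402643}{93}$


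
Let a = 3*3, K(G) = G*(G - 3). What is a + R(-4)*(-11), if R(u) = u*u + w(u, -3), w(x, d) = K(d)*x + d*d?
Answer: 526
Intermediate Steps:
K(G) = G*(-3 + G)
w(x, d) = d**2 + d*x*(-3 + d) (w(x, d) = (d*(-3 + d))*x + d*d = d*x*(-3 + d) + d**2 = d**2 + d*x*(-3 + d))
R(u) = 9 + u**2 + 18*u (R(u) = u*u - 3*(-3 + u*(-3 - 3)) = u**2 - 3*(-3 + u*(-6)) = u**2 - 3*(-3 - 6*u) = u**2 + (9 + 18*u) = 9 + u**2 + 18*u)
a = 9
a + R(-4)*(-11) = 9 + (9 + (-4)**2 + 18*(-4))*(-11) = 9 + (9 + 16 - 72)*(-11) = 9 - 47*(-11) = 9 + 517 = 526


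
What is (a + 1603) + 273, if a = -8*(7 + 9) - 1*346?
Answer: 1402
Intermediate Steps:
a = -474 (a = -8*16 - 346 = -128 - 346 = -474)
(a + 1603) + 273 = (-474 + 1603) + 273 = 1129 + 273 = 1402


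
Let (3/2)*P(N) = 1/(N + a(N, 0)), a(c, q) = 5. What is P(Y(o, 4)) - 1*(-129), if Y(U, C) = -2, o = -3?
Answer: 1163/9 ≈ 129.22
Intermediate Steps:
P(N) = 2/(3*(5 + N)) (P(N) = 2/(3*(N + 5)) = 2/(3*(5 + N)))
P(Y(o, 4)) - 1*(-129) = 2/(3*(5 - 2)) - 1*(-129) = (⅔)/3 + 129 = (⅔)*(⅓) + 129 = 2/9 + 129 = 1163/9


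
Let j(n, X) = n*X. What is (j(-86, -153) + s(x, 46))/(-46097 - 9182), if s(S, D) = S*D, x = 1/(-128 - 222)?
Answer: -2302627/9673825 ≈ -0.23803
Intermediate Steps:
x = -1/350 (x = 1/(-350) = -1/350 ≈ -0.0028571)
j(n, X) = X*n
s(S, D) = D*S
(j(-86, -153) + s(x, 46))/(-46097 - 9182) = (-153*(-86) + 46*(-1/350))/(-46097 - 9182) = (13158 - 23/175)/(-55279) = (2302627/175)*(-1/55279) = -2302627/9673825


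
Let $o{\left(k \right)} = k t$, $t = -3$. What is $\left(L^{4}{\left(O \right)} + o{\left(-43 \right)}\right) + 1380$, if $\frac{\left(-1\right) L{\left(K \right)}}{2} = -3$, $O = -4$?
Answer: $2805$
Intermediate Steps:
$L{\left(K \right)} = 6$ ($L{\left(K \right)} = \left(-2\right) \left(-3\right) = 6$)
$o{\left(k \right)} = - 3 k$ ($o{\left(k \right)} = k \left(-3\right) = - 3 k$)
$\left(L^{4}{\left(O \right)} + o{\left(-43 \right)}\right) + 1380 = \left(6^{4} - -129\right) + 1380 = \left(1296 + 129\right) + 1380 = 1425 + 1380 = 2805$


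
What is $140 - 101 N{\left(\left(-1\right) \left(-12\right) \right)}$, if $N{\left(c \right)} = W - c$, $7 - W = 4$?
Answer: $1049$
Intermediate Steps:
$W = 3$ ($W = 7 - 4 = 3$)
$N{\left(c \right)} = 3 - c$
$140 - 101 N{\left(\left(-1\right) \left(-12\right) \right)} = 140 - 101 \left(3 - \left(-1\right) \left(-12\right)\right) = 140 - 101 \left(3 - 12\right) = 140 - -909 = 140 + 909 = 1049$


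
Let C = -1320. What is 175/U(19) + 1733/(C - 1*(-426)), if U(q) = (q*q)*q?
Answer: -11730197/6131946 ≈ -1.9130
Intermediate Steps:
U(q) = q³ (U(q) = q²*q = q³)
175/U(19) + 1733/(C - 1*(-426)) = 175/(19³) + 1733/(-1320 - 1*(-426)) = 175/6859 + 1733/(-1320 + 426) = 175*(1/6859) + 1733/(-894) = 175/6859 + 1733*(-1/894) = 175/6859 - 1733/894 = -11730197/6131946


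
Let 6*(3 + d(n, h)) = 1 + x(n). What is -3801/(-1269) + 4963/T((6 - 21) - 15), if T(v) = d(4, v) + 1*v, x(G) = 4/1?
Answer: -12351563/81639 ≈ -151.29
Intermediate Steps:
x(G) = 4 (x(G) = 4*1 = 4)
d(n, h) = -13/6 (d(n, h) = -3 + (1 + 4)/6 = -3 + (1/6)*5 = -3 + 5/6 = -13/6)
T(v) = -13/6 + v (T(v) = -13/6 + 1*v = -13/6 + v)
-3801/(-1269) + 4963/T((6 - 21) - 15) = -3801/(-1269) + 4963/(-13/6 + ((6 - 21) - 15)) = -3801*(-1/1269) + 4963/(-13/6 + (-15 - 15)) = 1267/423 + 4963/(-13/6 - 30) = 1267/423 + 4963/(-193/6) = 1267/423 + 4963*(-6/193) = 1267/423 - 29778/193 = -12351563/81639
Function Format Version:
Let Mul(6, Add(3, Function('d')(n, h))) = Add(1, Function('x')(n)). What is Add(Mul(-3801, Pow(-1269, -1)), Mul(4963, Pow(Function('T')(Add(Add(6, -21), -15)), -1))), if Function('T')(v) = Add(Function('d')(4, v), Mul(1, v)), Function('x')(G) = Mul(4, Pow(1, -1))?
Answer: Rational(-12351563, 81639) ≈ -151.29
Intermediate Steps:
Function('x')(G) = 4 (Function('x')(G) = Mul(4, 1) = 4)
Function('d')(n, h) = Rational(-13, 6) (Function('d')(n, h) = Add(-3, Mul(Rational(1, 6), Add(1, 4))) = Add(-3, Mul(Rational(1, 6), 5)) = Add(-3, Rational(5, 6)) = Rational(-13, 6))
Function('T')(v) = Add(Rational(-13, 6), v) (Function('T')(v) = Add(Rational(-13, 6), Mul(1, v)) = Add(Rational(-13, 6), v))
Add(Mul(-3801, Pow(-1269, -1)), Mul(4963, Pow(Function('T')(Add(Add(6, -21), -15)), -1))) = Add(Mul(-3801, Pow(-1269, -1)), Mul(4963, Pow(Add(Rational(-13, 6), Add(Add(6, -21), -15)), -1))) = Add(Mul(-3801, Rational(-1, 1269)), Mul(4963, Pow(Add(Rational(-13, 6), Add(-15, -15)), -1))) = Add(Rational(1267, 423), Mul(4963, Pow(Add(Rational(-13, 6), -30), -1))) = Add(Rational(1267, 423), Mul(4963, Pow(Rational(-193, 6), -1))) = Add(Rational(1267, 423), Mul(4963, Rational(-6, 193))) = Add(Rational(1267, 423), Rational(-29778, 193)) = Rational(-12351563, 81639)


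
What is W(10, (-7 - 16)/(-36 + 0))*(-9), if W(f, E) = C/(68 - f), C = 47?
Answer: -423/58 ≈ -7.2931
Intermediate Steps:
W(f, E) = 47/(68 - f)
W(10, (-7 - 16)/(-36 + 0))*(-9) = -47/(-68 + 10)*(-9) = -47/(-58)*(-9) = -47*(-1/58)*(-9) = (47/58)*(-9) = -423/58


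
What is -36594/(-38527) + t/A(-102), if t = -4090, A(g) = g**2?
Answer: 111574273/200417454 ≈ 0.55671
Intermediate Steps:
-36594/(-38527) + t/A(-102) = -36594/(-38527) - 4090/((-102)**2) = -36594*(-1/38527) - 4090/10404 = 36594/38527 - 4090*1/10404 = 36594/38527 - 2045/5202 = 111574273/200417454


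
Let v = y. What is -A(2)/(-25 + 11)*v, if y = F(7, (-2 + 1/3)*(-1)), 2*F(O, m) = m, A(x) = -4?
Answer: -5/21 ≈ -0.23810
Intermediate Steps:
F(O, m) = m/2
y = ⅚ (y = ((-2 + 1/3)*(-1))/2 = ((-2 + 1*(⅓))*(-1))/2 = ((-2 + ⅓)*(-1))/2 = (-5/3*(-1))/2 = (½)*(5/3) = ⅚ ≈ 0.83333)
v = ⅚ ≈ 0.83333
-A(2)/(-25 + 11)*v = -(-4/(-25 + 11))*5/6 = -(-4/(-14))*5/6 = -(-4*(-1/14))*5/6 = -2*5/(7*6) = -1*5/21 = -5/21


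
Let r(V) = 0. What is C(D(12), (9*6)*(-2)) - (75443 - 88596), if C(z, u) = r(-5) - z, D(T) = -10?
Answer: 13163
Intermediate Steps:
C(z, u) = -z (C(z, u) = 0 - z = -z)
C(D(12), (9*6)*(-2)) - (75443 - 88596) = -1*(-10) - (75443 - 88596) = 10 - 1*(-13153) = 10 + 13153 = 13163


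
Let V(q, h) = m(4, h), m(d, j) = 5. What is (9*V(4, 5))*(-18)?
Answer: -810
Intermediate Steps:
V(q, h) = 5
(9*V(4, 5))*(-18) = (9*5)*(-18) = 45*(-18) = -810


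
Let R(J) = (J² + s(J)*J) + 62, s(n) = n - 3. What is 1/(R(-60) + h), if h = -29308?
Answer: -1/21866 ≈ -4.5733e-5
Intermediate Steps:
s(n) = -3 + n
R(J) = 62 + J² + J*(-3 + J) (R(J) = (J² + (-3 + J)*J) + 62 = (J² + J*(-3 + J)) + 62 = 62 + J² + J*(-3 + J))
1/(R(-60) + h) = 1/((62 + (-60)² - 60*(-3 - 60)) - 29308) = 1/((62 + 3600 - 60*(-63)) - 29308) = 1/((62 + 3600 + 3780) - 29308) = 1/(7442 - 29308) = 1/(-21866) = -1/21866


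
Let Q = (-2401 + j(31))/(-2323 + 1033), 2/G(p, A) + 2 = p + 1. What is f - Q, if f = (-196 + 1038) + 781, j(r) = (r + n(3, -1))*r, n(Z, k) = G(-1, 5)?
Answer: 2092199/1290 ≈ 1621.9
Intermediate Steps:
G(p, A) = 2/(-1 + p) (G(p, A) = 2/(-2 + (p + 1)) = 2/(-2 + (1 + p)) = 2/(-1 + p))
n(Z, k) = -1 (n(Z, k) = 2/(-1 - 1) = 2/(-2) = 2*(-1/2) = -1)
j(r) = r*(-1 + r) (j(r) = (r - 1)*r = (-1 + r)*r = r*(-1 + r))
Q = 1471/1290 (Q = (-2401 + 31*(-1 + 31))/(-2323 + 1033) = (-2401 + 31*30)/(-1290) = (-2401 + 930)*(-1/1290) = -1471*(-1/1290) = 1471/1290 ≈ 1.1403)
f = 1623 (f = 842 + 781 = 1623)
f - Q = 1623 - 1*1471/1290 = 1623 - 1471/1290 = 2092199/1290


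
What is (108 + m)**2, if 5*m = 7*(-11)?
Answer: 214369/25 ≈ 8574.8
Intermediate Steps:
m = -77/5 (m = (7*(-11))/5 = (1/5)*(-77) = -77/5 ≈ -15.400)
(108 + m)**2 = (108 - 77/5)**2 = (463/5)**2 = 214369/25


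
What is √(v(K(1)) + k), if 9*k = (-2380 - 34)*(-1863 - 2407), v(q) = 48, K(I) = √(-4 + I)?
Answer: 2*√2577053/3 ≈ 1070.2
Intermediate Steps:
k = 10307780/9 (k = ((-2380 - 34)*(-1863 - 2407))/9 = (-2414*(-4270))/9 = (⅑)*10307780 = 10307780/9 ≈ 1.1453e+6)
√(v(K(1)) + k) = √(48 + 10307780/9) = √(10308212/9) = 2*√2577053/3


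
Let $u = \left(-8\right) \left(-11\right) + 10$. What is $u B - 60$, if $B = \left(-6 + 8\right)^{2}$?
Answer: $332$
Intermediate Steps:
$u = 98$ ($u = 88 + 10 = 98$)
$B = 4$ ($B = 2^{2} = 4$)
$u B - 60 = 98 \cdot 4 - 60 = 392 - 60 = 332$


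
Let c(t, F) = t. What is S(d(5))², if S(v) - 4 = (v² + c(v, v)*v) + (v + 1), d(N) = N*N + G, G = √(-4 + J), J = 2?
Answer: 1607774 + 257752*I*√2 ≈ 1.6078e+6 + 3.6452e+5*I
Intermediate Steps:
G = I*√2 (G = √(-4 + 2) = √(-2) = I*√2 ≈ 1.4142*I)
d(N) = N² + I*√2 (d(N) = N*N + I*√2 = N² + I*√2)
S(v) = 5 + v + 2*v² (S(v) = 4 + ((v² + v*v) + (v + 1)) = 4 + ((v² + v²) + (1 + v)) = 4 + (2*v² + (1 + v)) = 4 + (1 + v + 2*v²) = 5 + v + 2*v²)
S(d(5))² = (5 + (5² + I*√2) + 2*(5² + I*√2)²)² = (5 + (25 + I*√2) + 2*(25 + I*√2)²)² = (30 + 2*(25 + I*√2)² + I*√2)²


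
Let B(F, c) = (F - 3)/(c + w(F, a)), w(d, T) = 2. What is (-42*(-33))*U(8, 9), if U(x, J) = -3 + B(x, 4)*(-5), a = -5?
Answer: -9933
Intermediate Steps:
B(F, c) = (-3 + F)/(2 + c) (B(F, c) = (F - 3)/(c + 2) = (-3 + F)/(2 + c))
U(x, J) = -1/2 - 5*x/6 (U(x, J) = -3 + ((-3 + x)/(2 + 4))*(-5) = -3 + ((-3 + x)/6)*(-5) = -3 + (-1/2 + x/6)*(-5) = -3 + (5/2 - 5*x/6) = -1/2 - 5*x/6)
(-42*(-33))*U(8, 9) = (-42*(-33))*(-1/2 - 5/6*8) = 1386*(-1/2 - 20/3) = 1386*(-43/6) = -9933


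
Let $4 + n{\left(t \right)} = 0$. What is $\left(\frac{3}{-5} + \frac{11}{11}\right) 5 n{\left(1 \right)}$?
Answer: $-8$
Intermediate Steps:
$n{\left(t \right)} = -4$ ($n{\left(t \right)} = -4 + 0 = -4$)
$\left(\frac{3}{-5} + \frac{11}{11}\right) 5 n{\left(1 \right)} = \left(\frac{3}{-5} + \frac{11}{11}\right) 5 \left(-4\right) = \left(3 \left(- \frac{1}{5}\right) + 11 \cdot \frac{1}{11}\right) 5 \left(-4\right) = \left(- \frac{3}{5} + 1\right) 5 \left(-4\right) = \frac{2}{5} \cdot 5 \left(-4\right) = 2 \left(-4\right) = -8$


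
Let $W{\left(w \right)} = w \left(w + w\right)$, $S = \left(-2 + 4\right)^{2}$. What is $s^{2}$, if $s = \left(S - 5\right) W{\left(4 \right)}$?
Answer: $1024$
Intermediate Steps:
$S = 4$ ($S = 2^{2} = 4$)
$W{\left(w \right)} = 2 w^{2}$ ($W{\left(w \right)} = w 2 w = 2 w^{2}$)
$s = -32$ ($s = \left(4 - 5\right) 2 \cdot 4^{2} = - 2 \cdot 16 = \left(-1\right) 32 = -32$)
$s^{2} = \left(-32\right)^{2} = 1024$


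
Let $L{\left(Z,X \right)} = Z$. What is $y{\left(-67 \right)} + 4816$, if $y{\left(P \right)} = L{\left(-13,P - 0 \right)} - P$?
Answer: $4870$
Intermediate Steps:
$y{\left(P \right)} = -13 - P$
$y{\left(-67 \right)} + 4816 = \left(-13 - -67\right) + 4816 = \left(-13 + 67\right) + 4816 = 54 + 4816 = 4870$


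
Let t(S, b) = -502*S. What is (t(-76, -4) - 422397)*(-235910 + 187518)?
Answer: 18594384040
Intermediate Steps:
(t(-76, -4) - 422397)*(-235910 + 187518) = (-502*(-76) - 422397)*(-235910 + 187518) = (38152 - 422397)*(-48392) = -384245*(-48392) = 18594384040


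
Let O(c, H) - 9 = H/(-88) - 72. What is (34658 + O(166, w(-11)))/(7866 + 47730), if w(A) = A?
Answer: 276761/444768 ≈ 0.62226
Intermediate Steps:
O(c, H) = -63 - H/88 (O(c, H) = 9 + (H/(-88) - 72) = 9 + (H*(-1/88) - 72) = 9 + (-H/88 - 72) = 9 + (-72 - H/88) = -63 - H/88)
(34658 + O(166, w(-11)))/(7866 + 47730) = (34658 + (-63 - 1/88*(-11)))/(7866 + 47730) = (34658 + (-63 + 1/8))/55596 = (34658 - 503/8)*(1/55596) = (276761/8)*(1/55596) = 276761/444768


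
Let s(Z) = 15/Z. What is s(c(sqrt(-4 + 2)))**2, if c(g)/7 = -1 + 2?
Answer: 225/49 ≈ 4.5918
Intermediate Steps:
c(g) = 7 (c(g) = 7*(-1 + 2) = 7*1 = 7)
s(c(sqrt(-4 + 2)))**2 = (15/7)**2 = 225/49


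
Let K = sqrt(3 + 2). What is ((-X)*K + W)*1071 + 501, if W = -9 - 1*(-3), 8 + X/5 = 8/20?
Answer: -5925 + 40698*sqrt(5) ≈ 85079.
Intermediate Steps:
X = -38 (X = -40 + 5*(8/20) = -40 + 5*(8*(1/20)) = -40 + 5*(2/5) = -40 + 2 = -38)
K = sqrt(5) ≈ 2.2361
W = -6 (W = -9 + 3 = -6)
((-X)*K + W)*1071 + 501 = ((-1*(-38))*sqrt(5) - 6)*1071 + 501 = (38*sqrt(5) - 6)*1071 + 501 = (-6 + 38*sqrt(5))*1071 + 501 = (-6426 + 40698*sqrt(5)) + 501 = -5925 + 40698*sqrt(5)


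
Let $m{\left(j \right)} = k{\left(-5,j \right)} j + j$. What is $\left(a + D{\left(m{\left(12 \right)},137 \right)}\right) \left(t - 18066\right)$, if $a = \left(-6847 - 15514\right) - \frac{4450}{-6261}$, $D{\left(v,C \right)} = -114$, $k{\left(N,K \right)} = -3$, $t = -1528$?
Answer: $\frac{2757101620850}{6261} \approx 4.4036 \cdot 10^{8}$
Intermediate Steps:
$m{\left(j \right)} = - 2 j$ ($m{\left(j \right)} = - 3 j + j = - 2 j$)
$a = - \frac{139997771}{6261}$ ($a = -22361 - - \frac{4450}{6261} = -22361 + \frac{4450}{6261} = - \frac{139997771}{6261} \approx -22360.0$)
$\left(a + D{\left(m{\left(12 \right)},137 \right)}\right) \left(t - 18066\right) = \left(- \frac{139997771}{6261} - 114\right) \left(-1528 - 18066\right) = \left(- \frac{140711525}{6261}\right) \left(-19594\right) = \frac{2757101620850}{6261}$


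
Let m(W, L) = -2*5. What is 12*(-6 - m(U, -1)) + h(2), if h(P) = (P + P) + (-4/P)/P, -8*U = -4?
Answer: 51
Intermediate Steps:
U = ½ (U = -⅛*(-4) = ½ ≈ 0.50000)
m(W, L) = -10
h(P) = -4/P² + 2*P (h(P) = 2*P - 4/P² = -4/P² + 2*P)
12*(-6 - m(U, -1)) + h(2) = 12*(-6 - 1*(-10)) + (-4/2² + 2*2) = 12*(-6 + 10) + (-4*¼ + 4) = 12*4 + (-1 + 4) = 48 + 3 = 51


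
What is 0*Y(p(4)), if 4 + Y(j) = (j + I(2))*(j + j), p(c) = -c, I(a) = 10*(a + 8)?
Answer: 0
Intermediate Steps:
I(a) = 80 + 10*a (I(a) = 10*(8 + a) = 80 + 10*a)
Y(j) = -4 + 2*j*(100 + j) (Y(j) = -4 + (j + (80 + 10*2))*(j + j) = -4 + (j + (80 + 20))*(2*j) = -4 + (j + 100)*(2*j) = -4 + (100 + j)*(2*j) = -4 + 2*j*(100 + j))
0*Y(p(4)) = 0*(-4 + 2*(-1*4)² + 200*(-1*4)) = 0*(-4 + 2*(-4)² + 200*(-4)) = 0*(-4 + 2*16 - 800) = 0*(-4 + 32 - 800) = 0*(-772) = 0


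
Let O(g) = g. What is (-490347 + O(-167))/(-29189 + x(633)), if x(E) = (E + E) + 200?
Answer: 490514/27723 ≈ 17.693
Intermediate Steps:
x(E) = 200 + 2*E (x(E) = 2*E + 200 = 200 + 2*E)
(-490347 + O(-167))/(-29189 + x(633)) = (-490347 - 167)/(-29189 + (200 + 2*633)) = -490514/(-29189 + (200 + 1266)) = -490514/(-29189 + 1466) = -490514/(-27723) = -490514*(-1/27723) = 490514/27723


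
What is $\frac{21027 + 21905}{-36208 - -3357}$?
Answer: $- \frac{42932}{32851} \approx -1.3069$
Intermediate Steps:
$\frac{21027 + 21905}{-36208 - -3357} = \frac{42932}{-36208 + \left(-15273 + 18630\right)} = \frac{42932}{-36208 + 3357} = \frac{42932}{-32851} = 42932 \left(- \frac{1}{32851}\right) = - \frac{42932}{32851}$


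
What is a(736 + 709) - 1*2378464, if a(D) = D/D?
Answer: -2378463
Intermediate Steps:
a(D) = 1
a(736 + 709) - 1*2378464 = 1 - 1*2378464 = 1 - 2378464 = -2378463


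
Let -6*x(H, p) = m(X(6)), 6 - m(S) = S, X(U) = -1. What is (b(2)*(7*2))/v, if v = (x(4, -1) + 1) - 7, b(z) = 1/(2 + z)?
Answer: -21/43 ≈ -0.48837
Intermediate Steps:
m(S) = 6 - S
x(H, p) = -7/6 (x(H, p) = -(6 - 1*(-1))/6 = -(6 + 1)/6 = -⅙*7 = -7/6)
v = -43/6 (v = (-7/6 + 1) - 7 = -⅙ - 7 = -43/6 ≈ -7.1667)
(b(2)*(7*2))/v = ((7*2)/(2 + 2))/(-43/6) = (14/4)*(-6/43) = ((¼)*14)*(-6/43) = (7/2)*(-6/43) = -21/43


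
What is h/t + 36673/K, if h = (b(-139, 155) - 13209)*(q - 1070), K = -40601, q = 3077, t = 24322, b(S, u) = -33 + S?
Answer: -1091258896573/987497522 ≈ -1105.1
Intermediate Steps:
h = -26855667 (h = ((-33 - 139) - 13209)*(3077 - 1070) = (-172 - 13209)*2007 = -13381*2007 = -26855667)
h/t + 36673/K = -26855667/24322 + 36673/(-40601) = -26855667*1/24322 + 36673*(-1/40601) = -26855667/24322 - 36673/40601 = -1091258896573/987497522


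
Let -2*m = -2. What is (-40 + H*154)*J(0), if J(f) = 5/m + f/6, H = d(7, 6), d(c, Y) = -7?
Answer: -5590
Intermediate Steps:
m = 1 (m = -1/2*(-2) = 1)
H = -7
J(f) = 5 + f/6 (J(f) = 5/1 + f/6 = 5*1 + f*(1/6) = 5 + f/6)
(-40 + H*154)*J(0) = (-40 - 7*154)*(5 + (1/6)*0) = (-40 - 1078)*(5 + 0) = -1118*5 = -5590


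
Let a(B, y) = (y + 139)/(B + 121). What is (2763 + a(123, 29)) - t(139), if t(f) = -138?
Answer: 177003/61 ≈ 2901.7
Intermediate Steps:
a(B, y) = (139 + y)/(121 + B)
(2763 + a(123, 29)) - t(139) = (2763 + (139 + 29)/(121 + 123)) - 1*(-138) = (2763 + 168/244) + 138 = (2763 + (1/244)*168) + 138 = (2763 + 42/61) + 138 = 168585/61 + 138 = 177003/61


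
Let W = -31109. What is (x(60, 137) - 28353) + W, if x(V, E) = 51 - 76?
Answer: -59487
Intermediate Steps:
x(V, E) = -25
(x(60, 137) - 28353) + W = (-25 - 28353) - 31109 = -28378 - 31109 = -59487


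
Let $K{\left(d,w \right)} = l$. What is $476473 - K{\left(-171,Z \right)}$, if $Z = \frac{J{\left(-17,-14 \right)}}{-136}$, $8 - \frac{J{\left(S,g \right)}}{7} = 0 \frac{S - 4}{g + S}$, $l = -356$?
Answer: $476829$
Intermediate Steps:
$J{\left(S,g \right)} = 56$ ($J{\left(S,g \right)} = 56 - 7 \cdot 0 \frac{S - 4}{g + S} = 56 - 7 \cdot 0 \frac{-4 + S}{S + g} = 56 - 0 = 56 + 0 = 56$)
$Z = - \frac{7}{17}$ ($Z = \frac{56}{-136} = 56 \left(- \frac{1}{136}\right) = - \frac{7}{17} \approx -0.41176$)
$K{\left(d,w \right)} = -356$
$476473 - K{\left(-171,Z \right)} = 476473 - -356 = 476473 + 356 = 476829$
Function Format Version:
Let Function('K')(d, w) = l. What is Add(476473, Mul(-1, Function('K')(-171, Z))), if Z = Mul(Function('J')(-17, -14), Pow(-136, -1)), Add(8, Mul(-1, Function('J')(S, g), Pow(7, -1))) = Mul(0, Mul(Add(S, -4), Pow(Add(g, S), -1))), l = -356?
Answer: 476829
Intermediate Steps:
Function('J')(S, g) = 56 (Function('J')(S, g) = Add(56, Mul(-7, Mul(0, Mul(Add(S, -4), Pow(Add(g, S), -1))))) = Add(56, Mul(-7, Mul(0, Mul(Add(-4, S), Pow(Add(S, g), -1))))) = Add(56, Mul(-7, Mul(0, Mul(Pow(Add(S, g), -1), Add(-4, S))))) = Add(56, Mul(-7, 0)) = Add(56, 0) = 56)
Z = Rational(-7, 17) (Z = Mul(56, Pow(-136, -1)) = Mul(56, Rational(-1, 136)) = Rational(-7, 17) ≈ -0.41176)
Function('K')(d, w) = -356
Add(476473, Mul(-1, Function('K')(-171, Z))) = Add(476473, Mul(-1, -356)) = Add(476473, 356) = 476829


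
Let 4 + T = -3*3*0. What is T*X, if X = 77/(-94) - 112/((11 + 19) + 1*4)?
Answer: 13146/799 ≈ 16.453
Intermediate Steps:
T = -4 (T = -4 - 3*3*0 = -4 - 9*0 = -4 + 0 = -4)
X = -6573/1598 (X = 77*(-1/94) - 112/(30 + 4) = -77/94 - 112/34 = -77/94 - 112*1/34 = -77/94 - 56/17 = -6573/1598 ≈ -4.1133)
T*X = -4*(-6573/1598) = 13146/799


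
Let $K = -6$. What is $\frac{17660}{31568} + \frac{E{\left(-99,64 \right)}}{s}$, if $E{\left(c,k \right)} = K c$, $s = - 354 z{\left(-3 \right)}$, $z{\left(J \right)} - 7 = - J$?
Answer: $\frac{911771}{2328140} \approx 0.39163$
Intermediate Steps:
$z{\left(J \right)} = 7 - J$
$s = -3540$ ($s = - 354 \left(7 - -3\right) = - 354 \left(7 + 3\right) = \left(-354\right) 10 = -3540$)
$E{\left(c,k \right)} = - 6 c$
$\frac{17660}{31568} + \frac{E{\left(-99,64 \right)}}{s} = \frac{17660}{31568} + \frac{\left(-6\right) \left(-99\right)}{-3540} = 17660 \cdot \frac{1}{31568} + 594 \left(- \frac{1}{3540}\right) = \frac{4415}{7892} - \frac{99}{590} = \frac{911771}{2328140}$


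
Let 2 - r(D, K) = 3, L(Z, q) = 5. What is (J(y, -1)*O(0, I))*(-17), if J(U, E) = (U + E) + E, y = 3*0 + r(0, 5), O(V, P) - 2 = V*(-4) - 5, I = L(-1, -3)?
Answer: -153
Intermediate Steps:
I = 5
r(D, K) = -1 (r(D, K) = 2 - 1*3 = 2 - 3 = -1)
O(V, P) = -3 - 4*V (O(V, P) = 2 + (V*(-4) - 5) = 2 + (-4*V - 5) = 2 + (-5 - 4*V) = -3 - 4*V)
y = -1 (y = 3*0 - 1 = 0 - 1 = -1)
J(U, E) = U + 2*E (J(U, E) = (E + U) + E = U + 2*E)
(J(y, -1)*O(0, I))*(-17) = ((-1 + 2*(-1))*(-3 - 4*0))*(-17) = ((-1 - 2)*(-3 + 0))*(-17) = -3*(-3)*(-17) = 9*(-17) = -153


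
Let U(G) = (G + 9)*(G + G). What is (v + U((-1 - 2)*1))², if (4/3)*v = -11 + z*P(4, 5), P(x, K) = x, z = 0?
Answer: 31329/16 ≈ 1958.1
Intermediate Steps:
U(G) = 2*G*(9 + G) (U(G) = (9 + G)*(2*G) = 2*G*(9 + G))
v = -33/4 (v = 3*(-11 + 0*4)/4 = 3*(-11 + 0)/4 = (¾)*(-11) = -33/4 ≈ -8.2500)
(v + U((-1 - 2)*1))² = (-33/4 + 2*((-1 - 2)*1)*(9 + (-1 - 2)*1))² = (-33/4 + 2*(-3*1)*(9 - 3*1))² = (-33/4 + 2*(-3)*(9 - 3))² = (-33/4 + 2*(-3)*6)² = (-33/4 - 36)² = (-177/4)² = 31329/16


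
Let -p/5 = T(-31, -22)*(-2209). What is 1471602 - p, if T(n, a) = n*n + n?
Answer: -8800248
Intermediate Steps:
T(n, a) = n + n² (T(n, a) = n² + n = n + n²)
p = 10271850 (p = -5*(-31*(1 - 31))*(-2209) = -5*(-31*(-30))*(-2209) = -4650*(-2209) = -5*(-2054370) = 10271850)
1471602 - p = 1471602 - 1*10271850 = 1471602 - 10271850 = -8800248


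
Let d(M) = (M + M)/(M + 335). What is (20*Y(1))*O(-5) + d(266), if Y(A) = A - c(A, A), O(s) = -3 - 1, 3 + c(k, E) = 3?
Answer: -47548/601 ≈ -79.115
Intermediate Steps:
d(M) = 2*M/(335 + M) (d(M) = (2*M)/(335 + M) = 2*M/(335 + M))
c(k, E) = 0 (c(k, E) = -3 + 3 = 0)
O(s) = -4
Y(A) = A (Y(A) = A - 1*0 = A + 0 = A)
(20*Y(1))*O(-5) + d(266) = (20*1)*(-4) + 2*266/(335 + 266) = 20*(-4) + 2*266/601 = -80 + 2*266*(1/601) = -80 + 532/601 = -47548/601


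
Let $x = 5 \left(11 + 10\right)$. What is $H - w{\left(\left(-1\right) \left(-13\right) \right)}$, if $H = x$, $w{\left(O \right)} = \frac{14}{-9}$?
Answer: $\frac{959}{9} \approx 106.56$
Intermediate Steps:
$w{\left(O \right)} = - \frac{14}{9}$ ($w{\left(O \right)} = 14 \left(- \frac{1}{9}\right) = - \frac{14}{9}$)
$x = 105$ ($x = 5 \cdot 21 = 105$)
$H = 105$
$H - w{\left(\left(-1\right) \left(-13\right) \right)} = 105 - - \frac{14}{9} = 105 + \frac{14}{9} = \frac{959}{9}$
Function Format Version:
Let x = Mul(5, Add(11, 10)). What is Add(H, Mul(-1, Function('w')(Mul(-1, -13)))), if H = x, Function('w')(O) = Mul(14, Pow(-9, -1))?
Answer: Rational(959, 9) ≈ 106.56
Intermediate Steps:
Function('w')(O) = Rational(-14, 9) (Function('w')(O) = Mul(14, Rational(-1, 9)) = Rational(-14, 9))
x = 105 (x = Mul(5, 21) = 105)
H = 105
Add(H, Mul(-1, Function('w')(Mul(-1, -13)))) = Add(105, Mul(-1, Rational(-14, 9))) = Add(105, Rational(14, 9)) = Rational(959, 9)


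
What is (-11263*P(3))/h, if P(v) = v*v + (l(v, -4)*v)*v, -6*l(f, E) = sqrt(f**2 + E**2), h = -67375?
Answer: 4827/19250 ≈ 0.25075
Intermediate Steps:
l(f, E) = -sqrt(E**2 + f**2)/6 (l(f, E) = -sqrt(f**2 + E**2)/6 = -sqrt(E**2 + f**2)/6)
P(v) = v**2 - v**2*sqrt(16 + v**2)/6 (P(v) = v*v + ((-sqrt((-4)**2 + v**2)/6)*v)*v = v**2 + ((-sqrt(16 + v**2)/6)*v)*v = v**2 + (-v*sqrt(16 + v**2)/6)*v = v**2 - v**2*sqrt(16 + v**2)/6)
(-11263*P(3))/h = -11263*3**2*(6 - sqrt(16 + 3**2))/6/(-67375) = -11263*9*(6 - sqrt(16 + 9))/6*(-1/67375) = -11263*9*(6 - sqrt(25))/6*(-1/67375) = -11263*9*(6 - 1*5)/6*(-1/67375) = -11263*9*(6 - 5)/6*(-1/67375) = -11263*9/6*(-1/67375) = -11263*3/2*(-1/67375) = -33789/2*(-1/67375) = 4827/19250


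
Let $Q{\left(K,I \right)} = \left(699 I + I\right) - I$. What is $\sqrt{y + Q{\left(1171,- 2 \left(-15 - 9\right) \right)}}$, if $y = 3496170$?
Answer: $\sqrt{3529722} \approx 1878.8$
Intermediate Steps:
$Q{\left(K,I \right)} = 699 I$ ($Q{\left(K,I \right)} = 700 I - I = 699 I$)
$\sqrt{y + Q{\left(1171,- 2 \left(-15 - 9\right) \right)}} = \sqrt{3496170 + 699 \left(- 2 \left(-15 - 9\right)\right)} = \sqrt{3496170 + 699 \left(\left(-2\right) \left(-24\right)\right)} = \sqrt{3496170 + 699 \cdot 48} = \sqrt{3496170 + 33552} = \sqrt{3529722}$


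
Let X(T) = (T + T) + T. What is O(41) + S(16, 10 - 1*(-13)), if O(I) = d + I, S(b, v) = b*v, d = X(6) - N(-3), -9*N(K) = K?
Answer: 1280/3 ≈ 426.67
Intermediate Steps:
N(K) = -K/9
X(T) = 3*T (X(T) = 2*T + T = 3*T)
d = 53/3 (d = 3*6 - (-1)*(-3)/9 = 18 - 1*1/3 = 18 - 1/3 = 53/3 ≈ 17.667)
O(I) = 53/3 + I
O(41) + S(16, 10 - 1*(-13)) = (53/3 + 41) + 16*(10 - 1*(-13)) = 176/3 + 16*(10 + 13) = 176/3 + 16*23 = 176/3 + 368 = 1280/3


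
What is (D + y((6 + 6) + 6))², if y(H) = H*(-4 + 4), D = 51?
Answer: 2601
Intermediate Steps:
y(H) = 0 (y(H) = H*0 = 0)
(D + y((6 + 6) + 6))² = (51 + 0)² = 51² = 2601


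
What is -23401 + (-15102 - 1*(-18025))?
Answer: -20478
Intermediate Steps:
-23401 + (-15102 - 1*(-18025)) = -23401 + (-15102 + 18025) = -23401 + 2923 = -20478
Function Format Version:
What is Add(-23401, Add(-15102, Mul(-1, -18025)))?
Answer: -20478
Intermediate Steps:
Add(-23401, Add(-15102, Mul(-1, -18025))) = Add(-23401, Add(-15102, 18025)) = Add(-23401, 2923) = -20478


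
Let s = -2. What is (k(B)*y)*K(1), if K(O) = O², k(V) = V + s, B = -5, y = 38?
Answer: -266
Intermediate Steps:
k(V) = -2 + V (k(V) = V - 2 = -2 + V)
(k(B)*y)*K(1) = ((-2 - 5)*38)*1² = -7*38*1 = -266*1 = -266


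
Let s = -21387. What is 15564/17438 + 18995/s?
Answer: 816229/186473253 ≈ 0.0043772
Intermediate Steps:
15564/17438 + 18995/s = 15564/17438 + 18995/(-21387) = 15564*(1/17438) + 18995*(-1/21387) = 7782/8719 - 18995/21387 = 816229/186473253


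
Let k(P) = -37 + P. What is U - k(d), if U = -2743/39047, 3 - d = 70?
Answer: 4058145/39047 ≈ 103.93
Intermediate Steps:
d = -67 (d = 3 - 1*70 = 3 - 70 = -67)
U = -2743/39047 (U = -2743*1/39047 = -2743/39047 ≈ -0.070249)
U - k(d) = -2743/39047 - (-37 - 67) = -2743/39047 - 1*(-104) = -2743/39047 + 104 = 4058145/39047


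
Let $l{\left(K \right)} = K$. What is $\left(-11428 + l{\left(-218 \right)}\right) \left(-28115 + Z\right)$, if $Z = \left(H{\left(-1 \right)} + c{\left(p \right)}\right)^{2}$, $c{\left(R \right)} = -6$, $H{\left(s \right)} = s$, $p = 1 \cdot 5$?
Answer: $326856636$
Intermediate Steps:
$p = 5$
$Z = 49$ ($Z = \left(-1 - 6\right)^{2} = \left(-7\right)^{2} = 49$)
$\left(-11428 + l{\left(-218 \right)}\right) \left(-28115 + Z\right) = \left(-11428 - 218\right) \left(-28115 + 49\right) = \left(-11646\right) \left(-28066\right) = 326856636$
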